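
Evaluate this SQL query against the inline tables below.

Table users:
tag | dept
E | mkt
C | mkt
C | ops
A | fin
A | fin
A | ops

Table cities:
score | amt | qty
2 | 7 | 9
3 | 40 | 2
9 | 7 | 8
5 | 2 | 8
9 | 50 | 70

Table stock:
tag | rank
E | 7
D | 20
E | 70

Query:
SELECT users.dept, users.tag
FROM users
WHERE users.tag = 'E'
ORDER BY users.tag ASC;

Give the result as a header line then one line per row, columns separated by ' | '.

== RESULT ==
users.dept | users.tag
mkt | E

Derivation:
After WHERE (1 rows):
users.tag | users.dept
E | mkt
After SELECT (1 rows):
users.dept | users.tag
mkt | E
After ORDER BY (1 rows):
users.dept | users.tag
mkt | E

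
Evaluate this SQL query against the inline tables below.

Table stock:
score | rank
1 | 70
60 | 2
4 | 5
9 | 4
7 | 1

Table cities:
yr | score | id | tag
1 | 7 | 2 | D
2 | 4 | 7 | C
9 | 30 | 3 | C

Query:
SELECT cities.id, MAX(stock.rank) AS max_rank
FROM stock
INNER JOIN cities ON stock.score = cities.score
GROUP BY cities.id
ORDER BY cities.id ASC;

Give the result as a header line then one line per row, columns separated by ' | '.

After JOIN cities (2 rows):
stock.score | stock.rank | cities.yr | cities.score | cities.id | cities.tag
4 | 5 | 2 | 4 | 7 | C
7 | 1 | 1 | 7 | 2 | D
After GROUP BY (2 rows):
cities.id | max_rank
7 | 5
2 | 1
After ORDER BY (2 rows):
cities.id | max_rank
2 | 1
7 | 5

== RESULT ==
cities.id | max_rank
2 | 1
7 | 5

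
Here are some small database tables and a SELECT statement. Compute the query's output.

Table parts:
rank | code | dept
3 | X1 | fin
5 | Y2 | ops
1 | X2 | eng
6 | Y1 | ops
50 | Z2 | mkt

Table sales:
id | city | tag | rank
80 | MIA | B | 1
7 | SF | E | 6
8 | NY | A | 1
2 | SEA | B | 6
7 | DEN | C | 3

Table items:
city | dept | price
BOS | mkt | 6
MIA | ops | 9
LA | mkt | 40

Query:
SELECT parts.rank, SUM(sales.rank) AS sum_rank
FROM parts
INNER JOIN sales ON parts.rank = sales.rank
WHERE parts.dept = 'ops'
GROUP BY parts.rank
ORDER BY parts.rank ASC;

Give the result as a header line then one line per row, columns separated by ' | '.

After JOIN sales (5 rows):
parts.rank | parts.code | parts.dept | sales.id | sales.city | sales.tag | sales.rank
3 | X1 | fin | 7 | DEN | C | 3
1 | X2 | eng | 80 | MIA | B | 1
1 | X2 | eng | 8 | NY | A | 1
6 | Y1 | ops | 7 | SF | E | 6
6 | Y1 | ops | 2 | SEA | B | 6
After WHERE (2 rows):
parts.rank | parts.code | parts.dept | sales.id | sales.city | sales.tag | sales.rank
6 | Y1 | ops | 7 | SF | E | 6
6 | Y1 | ops | 2 | SEA | B | 6
After GROUP BY (1 rows):
parts.rank | sum_rank
6 | 12
After ORDER BY (1 rows):
parts.rank | sum_rank
6 | 12

== RESULT ==
parts.rank | sum_rank
6 | 12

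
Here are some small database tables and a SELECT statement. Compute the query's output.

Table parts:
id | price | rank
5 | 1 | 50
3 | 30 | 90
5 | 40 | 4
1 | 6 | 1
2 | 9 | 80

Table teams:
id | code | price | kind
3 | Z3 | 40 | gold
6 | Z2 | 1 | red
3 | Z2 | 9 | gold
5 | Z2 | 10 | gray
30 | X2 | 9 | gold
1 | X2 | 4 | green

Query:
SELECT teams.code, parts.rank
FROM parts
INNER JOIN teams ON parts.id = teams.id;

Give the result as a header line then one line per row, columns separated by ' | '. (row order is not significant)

After JOIN teams (5 rows):
parts.id | parts.price | parts.rank | teams.id | teams.code | teams.price | teams.kind
5 | 1 | 50 | 5 | Z2 | 10 | gray
3 | 30 | 90 | 3 | Z3 | 40 | gold
3 | 30 | 90 | 3 | Z2 | 9 | gold
5 | 40 | 4 | 5 | Z2 | 10 | gray
1 | 6 | 1 | 1 | X2 | 4 | green
After SELECT (5 rows):
teams.code | parts.rank
Z2 | 50
Z3 | 90
Z2 | 90
Z2 | 4
X2 | 1

== RESULT ==
teams.code | parts.rank
Z2 | 50
Z3 | 90
Z2 | 90
Z2 | 4
X2 | 1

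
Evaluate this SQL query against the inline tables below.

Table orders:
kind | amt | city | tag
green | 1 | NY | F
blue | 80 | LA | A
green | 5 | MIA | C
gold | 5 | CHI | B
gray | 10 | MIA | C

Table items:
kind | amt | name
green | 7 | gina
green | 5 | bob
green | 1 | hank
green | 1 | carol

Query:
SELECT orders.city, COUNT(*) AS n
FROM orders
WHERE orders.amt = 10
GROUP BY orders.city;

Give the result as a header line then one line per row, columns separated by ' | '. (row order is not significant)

== RESULT ==
orders.city | n
MIA | 1

Derivation:
After WHERE (1 rows):
orders.kind | orders.amt | orders.city | orders.tag
gray | 10 | MIA | C
After GROUP BY (1 rows):
orders.city | n
MIA | 1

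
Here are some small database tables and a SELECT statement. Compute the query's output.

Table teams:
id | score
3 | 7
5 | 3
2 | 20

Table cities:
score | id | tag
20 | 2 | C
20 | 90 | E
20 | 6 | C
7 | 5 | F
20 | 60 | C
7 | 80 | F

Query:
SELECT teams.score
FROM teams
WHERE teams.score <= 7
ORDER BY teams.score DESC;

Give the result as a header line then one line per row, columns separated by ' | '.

== RESULT ==
teams.score
7
3

Derivation:
After WHERE (2 rows):
teams.id | teams.score
3 | 7
5 | 3
After SELECT (2 rows):
teams.score
7
3
After ORDER BY (2 rows):
teams.score
7
3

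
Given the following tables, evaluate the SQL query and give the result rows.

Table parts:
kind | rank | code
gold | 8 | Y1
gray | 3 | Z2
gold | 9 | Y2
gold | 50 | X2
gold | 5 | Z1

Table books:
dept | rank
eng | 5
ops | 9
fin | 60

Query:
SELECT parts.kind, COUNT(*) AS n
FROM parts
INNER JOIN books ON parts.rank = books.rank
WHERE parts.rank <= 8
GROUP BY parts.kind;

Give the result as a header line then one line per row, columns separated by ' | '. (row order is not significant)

== RESULT ==
parts.kind | n
gold | 1

Derivation:
After JOIN books (2 rows):
parts.kind | parts.rank | parts.code | books.dept | books.rank
gold | 9 | Y2 | ops | 9
gold | 5 | Z1 | eng | 5
After WHERE (1 rows):
parts.kind | parts.rank | parts.code | books.dept | books.rank
gold | 5 | Z1 | eng | 5
After GROUP BY (1 rows):
parts.kind | n
gold | 1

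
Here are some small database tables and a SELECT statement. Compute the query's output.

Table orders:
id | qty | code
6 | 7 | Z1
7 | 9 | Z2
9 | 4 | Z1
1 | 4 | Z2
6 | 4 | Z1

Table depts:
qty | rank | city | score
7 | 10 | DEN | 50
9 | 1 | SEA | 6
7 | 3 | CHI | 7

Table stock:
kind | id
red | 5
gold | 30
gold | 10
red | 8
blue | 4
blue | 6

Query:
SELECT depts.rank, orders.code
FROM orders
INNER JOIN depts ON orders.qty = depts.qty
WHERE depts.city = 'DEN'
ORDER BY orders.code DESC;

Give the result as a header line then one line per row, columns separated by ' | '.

After JOIN depts (3 rows):
orders.id | orders.qty | orders.code | depts.qty | depts.rank | depts.city | depts.score
6 | 7 | Z1 | 7 | 10 | DEN | 50
6 | 7 | Z1 | 7 | 3 | CHI | 7
7 | 9 | Z2 | 9 | 1 | SEA | 6
After WHERE (1 rows):
orders.id | orders.qty | orders.code | depts.qty | depts.rank | depts.city | depts.score
6 | 7 | Z1 | 7 | 10 | DEN | 50
After SELECT (1 rows):
depts.rank | orders.code
10 | Z1
After ORDER BY (1 rows):
depts.rank | orders.code
10 | Z1

== RESULT ==
depts.rank | orders.code
10 | Z1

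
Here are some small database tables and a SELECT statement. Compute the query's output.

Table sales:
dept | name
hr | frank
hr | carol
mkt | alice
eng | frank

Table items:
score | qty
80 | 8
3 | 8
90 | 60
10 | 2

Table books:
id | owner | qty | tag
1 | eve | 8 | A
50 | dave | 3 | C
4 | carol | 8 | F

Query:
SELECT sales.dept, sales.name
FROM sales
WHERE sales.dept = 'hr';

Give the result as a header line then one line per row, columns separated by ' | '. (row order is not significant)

After WHERE (2 rows):
sales.dept | sales.name
hr | frank
hr | carol
After SELECT (2 rows):
sales.dept | sales.name
hr | frank
hr | carol

== RESULT ==
sales.dept | sales.name
hr | frank
hr | carol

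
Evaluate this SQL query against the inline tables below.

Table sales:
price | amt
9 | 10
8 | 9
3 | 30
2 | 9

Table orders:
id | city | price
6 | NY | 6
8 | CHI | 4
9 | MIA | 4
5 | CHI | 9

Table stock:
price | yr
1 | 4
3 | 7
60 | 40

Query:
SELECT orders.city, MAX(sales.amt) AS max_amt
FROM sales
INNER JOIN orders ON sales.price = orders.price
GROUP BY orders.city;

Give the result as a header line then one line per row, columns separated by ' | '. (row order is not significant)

== RESULT ==
orders.city | max_amt
CHI | 10

Derivation:
After JOIN orders (1 rows):
sales.price | sales.amt | orders.id | orders.city | orders.price
9 | 10 | 5 | CHI | 9
After GROUP BY (1 rows):
orders.city | max_amt
CHI | 10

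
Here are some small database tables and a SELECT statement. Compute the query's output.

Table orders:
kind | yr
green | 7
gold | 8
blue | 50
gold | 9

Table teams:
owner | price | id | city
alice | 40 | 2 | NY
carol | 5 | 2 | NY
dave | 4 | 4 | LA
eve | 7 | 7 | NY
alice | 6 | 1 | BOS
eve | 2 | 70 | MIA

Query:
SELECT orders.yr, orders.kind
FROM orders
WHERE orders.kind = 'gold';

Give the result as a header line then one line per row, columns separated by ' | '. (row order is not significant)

== RESULT ==
orders.yr | orders.kind
8 | gold
9 | gold

Derivation:
After WHERE (2 rows):
orders.kind | orders.yr
gold | 8
gold | 9
After SELECT (2 rows):
orders.yr | orders.kind
8 | gold
9 | gold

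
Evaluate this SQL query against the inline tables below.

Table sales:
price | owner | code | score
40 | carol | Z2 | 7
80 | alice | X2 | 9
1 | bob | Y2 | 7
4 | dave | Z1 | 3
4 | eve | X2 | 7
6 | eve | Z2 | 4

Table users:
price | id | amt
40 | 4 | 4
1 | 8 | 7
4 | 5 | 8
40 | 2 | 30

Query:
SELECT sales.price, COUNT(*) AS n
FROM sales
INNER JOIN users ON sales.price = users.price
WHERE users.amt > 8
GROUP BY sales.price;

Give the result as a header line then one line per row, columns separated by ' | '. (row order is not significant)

== RESULT ==
sales.price | n
40 | 1

Derivation:
After JOIN users (5 rows):
sales.price | sales.owner | sales.code | sales.score | users.price | users.id | users.amt
40 | carol | Z2 | 7 | 40 | 4 | 4
40 | carol | Z2 | 7 | 40 | 2 | 30
1 | bob | Y2 | 7 | 1 | 8 | 7
4 | dave | Z1 | 3 | 4 | 5 | 8
4 | eve | X2 | 7 | 4 | 5 | 8
After WHERE (1 rows):
sales.price | sales.owner | sales.code | sales.score | users.price | users.id | users.amt
40 | carol | Z2 | 7 | 40 | 2 | 30
After GROUP BY (1 rows):
sales.price | n
40 | 1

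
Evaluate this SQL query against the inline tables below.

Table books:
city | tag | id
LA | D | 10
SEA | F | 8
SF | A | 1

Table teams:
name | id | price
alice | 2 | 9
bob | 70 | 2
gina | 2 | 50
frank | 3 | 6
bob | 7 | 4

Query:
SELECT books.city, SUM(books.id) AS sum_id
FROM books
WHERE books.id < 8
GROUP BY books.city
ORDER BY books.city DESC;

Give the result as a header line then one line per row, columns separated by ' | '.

After WHERE (1 rows):
books.city | books.tag | books.id
SF | A | 1
After GROUP BY (1 rows):
books.city | sum_id
SF | 1
After ORDER BY (1 rows):
books.city | sum_id
SF | 1

== RESULT ==
books.city | sum_id
SF | 1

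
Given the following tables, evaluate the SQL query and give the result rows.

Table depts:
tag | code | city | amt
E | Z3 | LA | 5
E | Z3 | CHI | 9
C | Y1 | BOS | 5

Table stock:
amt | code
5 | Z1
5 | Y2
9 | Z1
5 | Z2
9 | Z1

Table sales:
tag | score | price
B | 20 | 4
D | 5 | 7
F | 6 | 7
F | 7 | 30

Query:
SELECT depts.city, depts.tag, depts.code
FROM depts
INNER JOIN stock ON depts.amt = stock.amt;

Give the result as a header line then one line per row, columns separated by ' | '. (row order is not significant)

== RESULT ==
depts.city | depts.tag | depts.code
LA | E | Z3
LA | E | Z3
LA | E | Z3
CHI | E | Z3
CHI | E | Z3
BOS | C | Y1
BOS | C | Y1
BOS | C | Y1

Derivation:
After JOIN stock (8 rows):
depts.tag | depts.code | depts.city | depts.amt | stock.amt | stock.code
E | Z3 | LA | 5 | 5 | Z1
E | Z3 | LA | 5 | 5 | Y2
E | Z3 | LA | 5 | 5 | Z2
E | Z3 | CHI | 9 | 9 | Z1
E | Z3 | CHI | 9 | 9 | Z1
C | Y1 | BOS | 5 | 5 | Z1
C | Y1 | BOS | 5 | 5 | Y2
C | Y1 | BOS | 5 | 5 | Z2
After SELECT (8 rows):
depts.city | depts.tag | depts.code
LA | E | Z3
LA | E | Z3
LA | E | Z3
CHI | E | Z3
CHI | E | Z3
BOS | C | Y1
BOS | C | Y1
BOS | C | Y1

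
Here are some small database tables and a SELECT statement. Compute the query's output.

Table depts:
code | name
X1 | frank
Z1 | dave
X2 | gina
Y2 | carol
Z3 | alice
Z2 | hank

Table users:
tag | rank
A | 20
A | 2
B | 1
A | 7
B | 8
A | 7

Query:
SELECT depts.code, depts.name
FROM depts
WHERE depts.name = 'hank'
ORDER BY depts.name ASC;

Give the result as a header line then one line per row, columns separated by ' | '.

After WHERE (1 rows):
depts.code | depts.name
Z2 | hank
After SELECT (1 rows):
depts.code | depts.name
Z2 | hank
After ORDER BY (1 rows):
depts.code | depts.name
Z2 | hank

== RESULT ==
depts.code | depts.name
Z2 | hank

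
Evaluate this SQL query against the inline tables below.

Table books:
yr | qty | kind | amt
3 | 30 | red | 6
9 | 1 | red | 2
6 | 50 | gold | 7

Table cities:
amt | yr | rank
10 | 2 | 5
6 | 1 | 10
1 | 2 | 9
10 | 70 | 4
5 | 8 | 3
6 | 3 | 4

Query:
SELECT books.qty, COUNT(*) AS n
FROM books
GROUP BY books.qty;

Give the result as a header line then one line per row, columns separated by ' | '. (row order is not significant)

== RESULT ==
books.qty | n
30 | 1
1 | 1
50 | 1

Derivation:
After GROUP BY (3 rows):
books.qty | n
30 | 1
1 | 1
50 | 1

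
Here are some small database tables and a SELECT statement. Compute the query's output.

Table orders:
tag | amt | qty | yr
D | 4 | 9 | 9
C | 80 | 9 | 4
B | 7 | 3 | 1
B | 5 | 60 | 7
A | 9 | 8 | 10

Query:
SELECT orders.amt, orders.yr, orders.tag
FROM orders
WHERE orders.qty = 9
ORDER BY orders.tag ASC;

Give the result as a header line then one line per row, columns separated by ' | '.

== RESULT ==
orders.amt | orders.yr | orders.tag
80 | 4 | C
4 | 9 | D

Derivation:
After WHERE (2 rows):
orders.tag | orders.amt | orders.qty | orders.yr
D | 4 | 9 | 9
C | 80 | 9 | 4
After SELECT (2 rows):
orders.amt | orders.yr | orders.tag
4 | 9 | D
80 | 4 | C
After ORDER BY (2 rows):
orders.amt | orders.yr | orders.tag
80 | 4 | C
4 | 9 | D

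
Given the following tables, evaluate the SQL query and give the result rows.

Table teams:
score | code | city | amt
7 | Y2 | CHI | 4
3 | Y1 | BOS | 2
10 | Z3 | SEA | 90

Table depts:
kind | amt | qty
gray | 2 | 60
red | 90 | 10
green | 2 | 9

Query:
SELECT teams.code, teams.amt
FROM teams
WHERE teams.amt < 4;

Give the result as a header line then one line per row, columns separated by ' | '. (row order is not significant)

== RESULT ==
teams.code | teams.amt
Y1 | 2

Derivation:
After WHERE (1 rows):
teams.score | teams.code | teams.city | teams.amt
3 | Y1 | BOS | 2
After SELECT (1 rows):
teams.code | teams.amt
Y1 | 2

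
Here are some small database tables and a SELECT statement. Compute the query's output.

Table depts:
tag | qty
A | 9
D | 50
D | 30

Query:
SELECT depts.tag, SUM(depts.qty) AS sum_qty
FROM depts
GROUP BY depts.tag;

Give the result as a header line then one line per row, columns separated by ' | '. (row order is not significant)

== RESULT ==
depts.tag | sum_qty
A | 9
D | 80

Derivation:
After GROUP BY (2 rows):
depts.tag | sum_qty
A | 9
D | 80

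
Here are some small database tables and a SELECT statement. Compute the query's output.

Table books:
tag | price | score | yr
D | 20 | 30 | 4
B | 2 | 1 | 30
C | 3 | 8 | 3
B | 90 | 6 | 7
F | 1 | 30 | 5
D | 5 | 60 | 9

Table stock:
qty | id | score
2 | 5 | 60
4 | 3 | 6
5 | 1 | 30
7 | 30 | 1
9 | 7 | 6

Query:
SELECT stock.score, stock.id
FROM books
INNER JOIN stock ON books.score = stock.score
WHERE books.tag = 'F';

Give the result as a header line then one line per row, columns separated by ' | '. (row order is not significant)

After JOIN stock (6 rows):
books.tag | books.price | books.score | books.yr | stock.qty | stock.id | stock.score
D | 20 | 30 | 4 | 5 | 1 | 30
B | 2 | 1 | 30 | 7 | 30 | 1
B | 90 | 6 | 7 | 4 | 3 | 6
B | 90 | 6 | 7 | 9 | 7 | 6
F | 1 | 30 | 5 | 5 | 1 | 30
D | 5 | 60 | 9 | 2 | 5 | 60
After WHERE (1 rows):
books.tag | books.price | books.score | books.yr | stock.qty | stock.id | stock.score
F | 1 | 30 | 5 | 5 | 1 | 30
After SELECT (1 rows):
stock.score | stock.id
30 | 1

== RESULT ==
stock.score | stock.id
30 | 1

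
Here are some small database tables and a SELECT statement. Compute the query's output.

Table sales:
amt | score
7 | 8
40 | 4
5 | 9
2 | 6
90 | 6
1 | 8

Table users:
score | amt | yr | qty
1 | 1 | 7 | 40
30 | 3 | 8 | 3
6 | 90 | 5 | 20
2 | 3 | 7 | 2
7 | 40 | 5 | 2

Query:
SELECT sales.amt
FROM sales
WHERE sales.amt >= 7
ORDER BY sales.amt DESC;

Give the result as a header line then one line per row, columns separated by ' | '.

After WHERE (3 rows):
sales.amt | sales.score
7 | 8
40 | 4
90 | 6
After SELECT (3 rows):
sales.amt
7
40
90
After ORDER BY (3 rows):
sales.amt
90
40
7

== RESULT ==
sales.amt
90
40
7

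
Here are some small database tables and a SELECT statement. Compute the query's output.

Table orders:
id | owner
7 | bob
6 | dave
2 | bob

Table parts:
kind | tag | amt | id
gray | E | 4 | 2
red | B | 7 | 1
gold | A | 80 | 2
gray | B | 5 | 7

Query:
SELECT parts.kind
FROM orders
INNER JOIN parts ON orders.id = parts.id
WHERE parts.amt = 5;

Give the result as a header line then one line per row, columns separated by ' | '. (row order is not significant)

== RESULT ==
parts.kind
gray

Derivation:
After JOIN parts (3 rows):
orders.id | orders.owner | parts.kind | parts.tag | parts.amt | parts.id
7 | bob | gray | B | 5 | 7
2 | bob | gray | E | 4 | 2
2 | bob | gold | A | 80 | 2
After WHERE (1 rows):
orders.id | orders.owner | parts.kind | parts.tag | parts.amt | parts.id
7 | bob | gray | B | 5 | 7
After SELECT (1 rows):
parts.kind
gray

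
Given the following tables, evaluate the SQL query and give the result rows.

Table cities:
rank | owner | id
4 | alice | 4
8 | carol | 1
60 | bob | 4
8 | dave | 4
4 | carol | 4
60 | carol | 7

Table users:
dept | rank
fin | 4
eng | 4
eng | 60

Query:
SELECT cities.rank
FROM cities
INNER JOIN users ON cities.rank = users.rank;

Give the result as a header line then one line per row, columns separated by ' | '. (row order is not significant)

After JOIN users (6 rows):
cities.rank | cities.owner | cities.id | users.dept | users.rank
4 | alice | 4 | fin | 4
4 | alice | 4 | eng | 4
60 | bob | 4 | eng | 60
4 | carol | 4 | fin | 4
4 | carol | 4 | eng | 4
60 | carol | 7 | eng | 60
After SELECT (6 rows):
cities.rank
4
4
60
4
4
60

== RESULT ==
cities.rank
4
4
60
4
4
60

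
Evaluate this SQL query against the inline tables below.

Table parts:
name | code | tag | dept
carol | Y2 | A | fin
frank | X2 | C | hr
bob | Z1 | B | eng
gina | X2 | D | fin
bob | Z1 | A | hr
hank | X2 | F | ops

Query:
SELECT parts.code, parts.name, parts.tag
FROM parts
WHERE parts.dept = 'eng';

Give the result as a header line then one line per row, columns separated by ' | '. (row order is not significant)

== RESULT ==
parts.code | parts.name | parts.tag
Z1 | bob | B

Derivation:
After WHERE (1 rows):
parts.name | parts.code | parts.tag | parts.dept
bob | Z1 | B | eng
After SELECT (1 rows):
parts.code | parts.name | parts.tag
Z1 | bob | B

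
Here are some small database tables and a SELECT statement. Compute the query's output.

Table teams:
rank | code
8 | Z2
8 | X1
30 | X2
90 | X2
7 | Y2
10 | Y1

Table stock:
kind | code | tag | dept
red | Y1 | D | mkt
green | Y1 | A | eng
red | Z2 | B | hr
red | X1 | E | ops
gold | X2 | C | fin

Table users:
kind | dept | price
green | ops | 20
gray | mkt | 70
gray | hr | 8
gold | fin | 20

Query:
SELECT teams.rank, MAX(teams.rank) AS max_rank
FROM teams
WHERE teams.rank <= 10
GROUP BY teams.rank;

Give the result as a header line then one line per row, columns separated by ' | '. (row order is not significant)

== RESULT ==
teams.rank | max_rank
8 | 8
7 | 7
10 | 10

Derivation:
After WHERE (4 rows):
teams.rank | teams.code
8 | Z2
8 | X1
7 | Y2
10 | Y1
After GROUP BY (3 rows):
teams.rank | max_rank
8 | 8
7 | 7
10 | 10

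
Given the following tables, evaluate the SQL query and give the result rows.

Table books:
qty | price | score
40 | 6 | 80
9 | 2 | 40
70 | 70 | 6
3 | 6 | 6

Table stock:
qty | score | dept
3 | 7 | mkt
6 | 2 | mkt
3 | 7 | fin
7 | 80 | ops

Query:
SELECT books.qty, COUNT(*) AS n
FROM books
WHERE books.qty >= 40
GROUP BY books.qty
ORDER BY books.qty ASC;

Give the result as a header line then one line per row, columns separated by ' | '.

After WHERE (2 rows):
books.qty | books.price | books.score
40 | 6 | 80
70 | 70 | 6
After GROUP BY (2 rows):
books.qty | n
40 | 1
70 | 1
After ORDER BY (2 rows):
books.qty | n
40 | 1
70 | 1

== RESULT ==
books.qty | n
40 | 1
70 | 1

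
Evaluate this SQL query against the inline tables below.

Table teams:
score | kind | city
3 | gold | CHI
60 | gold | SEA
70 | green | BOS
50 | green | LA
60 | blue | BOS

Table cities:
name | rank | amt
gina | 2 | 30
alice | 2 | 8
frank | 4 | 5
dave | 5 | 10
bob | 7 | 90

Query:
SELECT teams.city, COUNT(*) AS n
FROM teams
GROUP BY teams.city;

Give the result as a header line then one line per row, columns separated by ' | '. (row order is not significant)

== RESULT ==
teams.city | n
CHI | 1
SEA | 1
BOS | 2
LA | 1

Derivation:
After GROUP BY (4 rows):
teams.city | n
CHI | 1
SEA | 1
BOS | 2
LA | 1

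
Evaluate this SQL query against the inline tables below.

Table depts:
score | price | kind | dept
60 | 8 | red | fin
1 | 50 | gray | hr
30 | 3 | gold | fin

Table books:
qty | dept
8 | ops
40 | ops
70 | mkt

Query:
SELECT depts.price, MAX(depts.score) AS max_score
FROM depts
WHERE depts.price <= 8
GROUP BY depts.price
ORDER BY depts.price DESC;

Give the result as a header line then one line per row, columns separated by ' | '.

After WHERE (2 rows):
depts.score | depts.price | depts.kind | depts.dept
60 | 8 | red | fin
30 | 3 | gold | fin
After GROUP BY (2 rows):
depts.price | max_score
8 | 60
3 | 30
After ORDER BY (2 rows):
depts.price | max_score
8 | 60
3 | 30

== RESULT ==
depts.price | max_score
8 | 60
3 | 30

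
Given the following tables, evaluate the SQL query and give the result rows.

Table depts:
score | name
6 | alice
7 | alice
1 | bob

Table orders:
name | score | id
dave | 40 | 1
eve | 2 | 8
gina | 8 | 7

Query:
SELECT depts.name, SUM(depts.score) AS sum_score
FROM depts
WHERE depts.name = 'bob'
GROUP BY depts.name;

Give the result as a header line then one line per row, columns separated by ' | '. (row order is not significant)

== RESULT ==
depts.name | sum_score
bob | 1

Derivation:
After WHERE (1 rows):
depts.score | depts.name
1 | bob
After GROUP BY (1 rows):
depts.name | sum_score
bob | 1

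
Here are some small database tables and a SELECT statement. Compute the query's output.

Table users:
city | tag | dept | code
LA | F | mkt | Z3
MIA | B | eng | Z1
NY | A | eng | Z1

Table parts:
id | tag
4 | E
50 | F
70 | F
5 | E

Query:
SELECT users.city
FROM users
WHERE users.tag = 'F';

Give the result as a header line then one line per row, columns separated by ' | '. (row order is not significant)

== RESULT ==
users.city
LA

Derivation:
After WHERE (1 rows):
users.city | users.tag | users.dept | users.code
LA | F | mkt | Z3
After SELECT (1 rows):
users.city
LA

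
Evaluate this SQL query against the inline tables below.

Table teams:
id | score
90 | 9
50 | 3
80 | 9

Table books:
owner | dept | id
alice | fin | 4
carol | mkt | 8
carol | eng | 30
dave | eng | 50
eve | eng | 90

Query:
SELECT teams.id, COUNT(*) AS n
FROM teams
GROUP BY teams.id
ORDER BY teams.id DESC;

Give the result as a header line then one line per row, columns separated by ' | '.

== RESULT ==
teams.id | n
90 | 1
80 | 1
50 | 1

Derivation:
After GROUP BY (3 rows):
teams.id | n
90 | 1
50 | 1
80 | 1
After ORDER BY (3 rows):
teams.id | n
90 | 1
80 | 1
50 | 1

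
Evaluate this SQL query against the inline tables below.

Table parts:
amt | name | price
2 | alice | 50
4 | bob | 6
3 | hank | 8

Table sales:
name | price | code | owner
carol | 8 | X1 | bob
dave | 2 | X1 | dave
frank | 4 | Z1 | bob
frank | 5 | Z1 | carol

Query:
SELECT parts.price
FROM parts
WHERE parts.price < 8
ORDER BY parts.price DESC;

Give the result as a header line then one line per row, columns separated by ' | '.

== RESULT ==
parts.price
6

Derivation:
After WHERE (1 rows):
parts.amt | parts.name | parts.price
4 | bob | 6
After SELECT (1 rows):
parts.price
6
After ORDER BY (1 rows):
parts.price
6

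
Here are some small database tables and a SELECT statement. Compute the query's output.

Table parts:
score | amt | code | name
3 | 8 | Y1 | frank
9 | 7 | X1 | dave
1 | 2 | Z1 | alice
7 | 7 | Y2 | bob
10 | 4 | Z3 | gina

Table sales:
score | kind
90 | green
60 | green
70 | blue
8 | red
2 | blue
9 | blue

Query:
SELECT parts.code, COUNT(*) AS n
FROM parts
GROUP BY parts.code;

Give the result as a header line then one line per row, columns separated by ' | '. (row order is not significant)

After GROUP BY (5 rows):
parts.code | n
Y1 | 1
X1 | 1
Z1 | 1
Y2 | 1
Z3 | 1

== RESULT ==
parts.code | n
Y1 | 1
X1 | 1
Z1 | 1
Y2 | 1
Z3 | 1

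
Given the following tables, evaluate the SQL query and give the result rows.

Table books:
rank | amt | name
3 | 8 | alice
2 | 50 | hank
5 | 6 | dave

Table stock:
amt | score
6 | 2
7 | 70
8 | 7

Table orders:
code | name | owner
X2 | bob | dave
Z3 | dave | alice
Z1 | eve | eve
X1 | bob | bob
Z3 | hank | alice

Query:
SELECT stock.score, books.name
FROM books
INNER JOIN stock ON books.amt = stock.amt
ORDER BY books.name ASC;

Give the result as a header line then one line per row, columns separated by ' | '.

== RESULT ==
stock.score | books.name
7 | alice
2 | dave

Derivation:
After JOIN stock (2 rows):
books.rank | books.amt | books.name | stock.amt | stock.score
3 | 8 | alice | 8 | 7
5 | 6 | dave | 6 | 2
After SELECT (2 rows):
stock.score | books.name
7 | alice
2 | dave
After ORDER BY (2 rows):
stock.score | books.name
7 | alice
2 | dave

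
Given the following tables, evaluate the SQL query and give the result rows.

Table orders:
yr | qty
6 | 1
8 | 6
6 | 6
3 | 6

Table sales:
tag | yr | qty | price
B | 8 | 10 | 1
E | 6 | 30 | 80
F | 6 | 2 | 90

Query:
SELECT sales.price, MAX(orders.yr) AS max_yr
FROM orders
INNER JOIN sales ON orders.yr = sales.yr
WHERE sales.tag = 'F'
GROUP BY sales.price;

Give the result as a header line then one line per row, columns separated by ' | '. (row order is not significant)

After JOIN sales (5 rows):
orders.yr | orders.qty | sales.tag | sales.yr | sales.qty | sales.price
6 | 1 | E | 6 | 30 | 80
6 | 1 | F | 6 | 2 | 90
8 | 6 | B | 8 | 10 | 1
6 | 6 | E | 6 | 30 | 80
6 | 6 | F | 6 | 2 | 90
After WHERE (2 rows):
orders.yr | orders.qty | sales.tag | sales.yr | sales.qty | sales.price
6 | 1 | F | 6 | 2 | 90
6 | 6 | F | 6 | 2 | 90
After GROUP BY (1 rows):
sales.price | max_yr
90 | 6

== RESULT ==
sales.price | max_yr
90 | 6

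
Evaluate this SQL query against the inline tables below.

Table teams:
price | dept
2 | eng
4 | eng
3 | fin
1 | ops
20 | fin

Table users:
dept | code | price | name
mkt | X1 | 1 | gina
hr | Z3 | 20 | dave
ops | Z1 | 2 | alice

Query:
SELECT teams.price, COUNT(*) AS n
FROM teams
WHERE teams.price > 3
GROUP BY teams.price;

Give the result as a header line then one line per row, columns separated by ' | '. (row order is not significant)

== RESULT ==
teams.price | n
4 | 1
20 | 1

Derivation:
After WHERE (2 rows):
teams.price | teams.dept
4 | eng
20 | fin
After GROUP BY (2 rows):
teams.price | n
4 | 1
20 | 1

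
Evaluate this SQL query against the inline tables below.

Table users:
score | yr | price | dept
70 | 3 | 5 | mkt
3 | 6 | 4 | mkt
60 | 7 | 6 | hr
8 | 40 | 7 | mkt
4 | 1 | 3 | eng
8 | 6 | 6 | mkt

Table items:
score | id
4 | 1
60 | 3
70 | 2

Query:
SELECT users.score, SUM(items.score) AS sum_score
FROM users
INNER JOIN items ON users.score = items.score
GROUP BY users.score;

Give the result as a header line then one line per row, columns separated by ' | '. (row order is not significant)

After JOIN items (3 rows):
users.score | users.yr | users.price | users.dept | items.score | items.id
70 | 3 | 5 | mkt | 70 | 2
60 | 7 | 6 | hr | 60 | 3
4 | 1 | 3 | eng | 4 | 1
After GROUP BY (3 rows):
users.score | sum_score
70 | 70
60 | 60
4 | 4

== RESULT ==
users.score | sum_score
70 | 70
60 | 60
4 | 4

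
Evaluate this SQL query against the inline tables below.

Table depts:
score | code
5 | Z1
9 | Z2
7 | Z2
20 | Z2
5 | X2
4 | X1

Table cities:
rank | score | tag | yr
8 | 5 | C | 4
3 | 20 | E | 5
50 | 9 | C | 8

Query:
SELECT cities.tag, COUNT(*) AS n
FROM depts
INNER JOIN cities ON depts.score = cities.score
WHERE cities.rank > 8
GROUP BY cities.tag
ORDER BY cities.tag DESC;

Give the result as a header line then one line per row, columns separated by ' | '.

After JOIN cities (4 rows):
depts.score | depts.code | cities.rank | cities.score | cities.tag | cities.yr
5 | Z1 | 8 | 5 | C | 4
9 | Z2 | 50 | 9 | C | 8
20 | Z2 | 3 | 20 | E | 5
5 | X2 | 8 | 5 | C | 4
After WHERE (1 rows):
depts.score | depts.code | cities.rank | cities.score | cities.tag | cities.yr
9 | Z2 | 50 | 9 | C | 8
After GROUP BY (1 rows):
cities.tag | n
C | 1
After ORDER BY (1 rows):
cities.tag | n
C | 1

== RESULT ==
cities.tag | n
C | 1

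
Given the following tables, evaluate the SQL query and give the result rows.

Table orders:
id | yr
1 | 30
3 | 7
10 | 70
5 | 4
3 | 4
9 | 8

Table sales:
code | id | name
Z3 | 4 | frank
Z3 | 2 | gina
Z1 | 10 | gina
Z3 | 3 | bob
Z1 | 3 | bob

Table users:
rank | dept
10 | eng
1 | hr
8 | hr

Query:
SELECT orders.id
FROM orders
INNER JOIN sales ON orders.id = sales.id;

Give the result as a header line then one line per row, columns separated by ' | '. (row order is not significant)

== RESULT ==
orders.id
3
3
10
3
3

Derivation:
After JOIN sales (5 rows):
orders.id | orders.yr | sales.code | sales.id | sales.name
3 | 7 | Z3 | 3 | bob
3 | 7 | Z1 | 3 | bob
10 | 70 | Z1 | 10 | gina
3 | 4 | Z3 | 3 | bob
3 | 4 | Z1 | 3 | bob
After SELECT (5 rows):
orders.id
3
3
10
3
3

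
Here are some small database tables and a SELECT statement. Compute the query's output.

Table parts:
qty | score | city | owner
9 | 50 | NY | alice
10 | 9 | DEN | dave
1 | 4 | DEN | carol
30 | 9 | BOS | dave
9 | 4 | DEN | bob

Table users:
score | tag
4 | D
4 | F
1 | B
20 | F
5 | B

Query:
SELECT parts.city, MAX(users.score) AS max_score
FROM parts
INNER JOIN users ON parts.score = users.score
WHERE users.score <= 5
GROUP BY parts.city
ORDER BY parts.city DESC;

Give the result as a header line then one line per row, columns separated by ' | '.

== RESULT ==
parts.city | max_score
DEN | 4

Derivation:
After JOIN users (4 rows):
parts.qty | parts.score | parts.city | parts.owner | users.score | users.tag
1 | 4 | DEN | carol | 4 | D
1 | 4 | DEN | carol | 4 | F
9 | 4 | DEN | bob | 4 | D
9 | 4 | DEN | bob | 4 | F
After WHERE (4 rows):
parts.qty | parts.score | parts.city | parts.owner | users.score | users.tag
1 | 4 | DEN | carol | 4 | D
1 | 4 | DEN | carol | 4 | F
9 | 4 | DEN | bob | 4 | D
9 | 4 | DEN | bob | 4 | F
After GROUP BY (1 rows):
parts.city | max_score
DEN | 4
After ORDER BY (1 rows):
parts.city | max_score
DEN | 4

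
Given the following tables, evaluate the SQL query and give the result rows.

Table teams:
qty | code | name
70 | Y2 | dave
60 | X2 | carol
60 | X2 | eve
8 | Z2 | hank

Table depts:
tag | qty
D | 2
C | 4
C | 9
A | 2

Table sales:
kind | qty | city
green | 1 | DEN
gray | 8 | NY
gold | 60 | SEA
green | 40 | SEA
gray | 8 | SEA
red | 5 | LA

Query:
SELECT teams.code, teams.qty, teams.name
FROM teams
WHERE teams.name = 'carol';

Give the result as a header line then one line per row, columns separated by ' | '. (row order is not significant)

== RESULT ==
teams.code | teams.qty | teams.name
X2 | 60 | carol

Derivation:
After WHERE (1 rows):
teams.qty | teams.code | teams.name
60 | X2 | carol
After SELECT (1 rows):
teams.code | teams.qty | teams.name
X2 | 60 | carol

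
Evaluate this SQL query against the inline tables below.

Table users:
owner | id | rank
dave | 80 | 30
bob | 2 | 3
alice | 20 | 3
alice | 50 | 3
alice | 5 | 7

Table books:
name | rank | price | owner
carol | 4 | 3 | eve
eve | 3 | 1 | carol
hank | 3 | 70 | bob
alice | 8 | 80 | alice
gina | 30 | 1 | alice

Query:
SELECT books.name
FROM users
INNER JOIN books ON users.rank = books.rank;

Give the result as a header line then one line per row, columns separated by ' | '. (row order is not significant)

After JOIN books (7 rows):
users.owner | users.id | users.rank | books.name | books.rank | books.price | books.owner
dave | 80 | 30 | gina | 30 | 1 | alice
bob | 2 | 3 | eve | 3 | 1 | carol
bob | 2 | 3 | hank | 3 | 70 | bob
alice | 20 | 3 | eve | 3 | 1 | carol
alice | 20 | 3 | hank | 3 | 70 | bob
alice | 50 | 3 | eve | 3 | 1 | carol
alice | 50 | 3 | hank | 3 | 70 | bob
After SELECT (7 rows):
books.name
gina
eve
hank
eve
hank
eve
hank

== RESULT ==
books.name
gina
eve
hank
eve
hank
eve
hank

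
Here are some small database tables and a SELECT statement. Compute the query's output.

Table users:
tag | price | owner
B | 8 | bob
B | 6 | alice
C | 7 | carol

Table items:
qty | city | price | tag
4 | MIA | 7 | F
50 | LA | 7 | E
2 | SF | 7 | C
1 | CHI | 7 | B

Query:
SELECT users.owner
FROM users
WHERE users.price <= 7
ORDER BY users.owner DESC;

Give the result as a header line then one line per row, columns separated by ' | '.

== RESULT ==
users.owner
carol
alice

Derivation:
After WHERE (2 rows):
users.tag | users.price | users.owner
B | 6 | alice
C | 7 | carol
After SELECT (2 rows):
users.owner
alice
carol
After ORDER BY (2 rows):
users.owner
carol
alice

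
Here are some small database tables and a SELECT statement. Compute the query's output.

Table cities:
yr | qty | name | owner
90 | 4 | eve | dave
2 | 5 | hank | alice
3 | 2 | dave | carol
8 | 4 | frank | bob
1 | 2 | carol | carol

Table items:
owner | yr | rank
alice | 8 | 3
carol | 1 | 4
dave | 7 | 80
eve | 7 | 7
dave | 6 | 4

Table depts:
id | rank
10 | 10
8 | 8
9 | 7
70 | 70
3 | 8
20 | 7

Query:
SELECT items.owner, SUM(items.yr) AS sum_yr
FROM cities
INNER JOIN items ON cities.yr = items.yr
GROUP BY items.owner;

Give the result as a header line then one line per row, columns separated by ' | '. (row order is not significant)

After JOIN items (2 rows):
cities.yr | cities.qty | cities.name | cities.owner | items.owner | items.yr | items.rank
8 | 4 | frank | bob | alice | 8 | 3
1 | 2 | carol | carol | carol | 1 | 4
After GROUP BY (2 rows):
items.owner | sum_yr
alice | 8
carol | 1

== RESULT ==
items.owner | sum_yr
alice | 8
carol | 1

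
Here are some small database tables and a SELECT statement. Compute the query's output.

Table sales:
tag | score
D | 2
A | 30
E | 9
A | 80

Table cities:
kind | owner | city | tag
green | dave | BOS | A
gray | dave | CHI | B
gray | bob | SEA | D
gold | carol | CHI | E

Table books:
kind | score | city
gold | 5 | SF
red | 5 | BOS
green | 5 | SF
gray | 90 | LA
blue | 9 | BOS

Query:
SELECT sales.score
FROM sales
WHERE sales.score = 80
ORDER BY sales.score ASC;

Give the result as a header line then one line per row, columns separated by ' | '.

After WHERE (1 rows):
sales.tag | sales.score
A | 80
After SELECT (1 rows):
sales.score
80
After ORDER BY (1 rows):
sales.score
80

== RESULT ==
sales.score
80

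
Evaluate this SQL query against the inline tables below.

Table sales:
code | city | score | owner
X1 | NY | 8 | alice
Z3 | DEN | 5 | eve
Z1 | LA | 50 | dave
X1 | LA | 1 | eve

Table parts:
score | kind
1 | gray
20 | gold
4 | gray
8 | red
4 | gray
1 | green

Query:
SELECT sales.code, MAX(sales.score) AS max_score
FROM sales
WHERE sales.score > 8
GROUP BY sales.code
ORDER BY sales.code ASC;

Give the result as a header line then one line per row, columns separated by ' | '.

== RESULT ==
sales.code | max_score
Z1 | 50

Derivation:
After WHERE (1 rows):
sales.code | sales.city | sales.score | sales.owner
Z1 | LA | 50 | dave
After GROUP BY (1 rows):
sales.code | max_score
Z1 | 50
After ORDER BY (1 rows):
sales.code | max_score
Z1 | 50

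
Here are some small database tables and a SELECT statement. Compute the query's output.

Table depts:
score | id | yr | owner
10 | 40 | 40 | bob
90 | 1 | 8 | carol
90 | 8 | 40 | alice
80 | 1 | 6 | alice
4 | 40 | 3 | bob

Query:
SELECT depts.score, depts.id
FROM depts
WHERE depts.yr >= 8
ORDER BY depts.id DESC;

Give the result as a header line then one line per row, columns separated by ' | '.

== RESULT ==
depts.score | depts.id
10 | 40
90 | 8
90 | 1

Derivation:
After WHERE (3 rows):
depts.score | depts.id | depts.yr | depts.owner
10 | 40 | 40 | bob
90 | 1 | 8 | carol
90 | 8 | 40 | alice
After SELECT (3 rows):
depts.score | depts.id
10 | 40
90 | 1
90 | 8
After ORDER BY (3 rows):
depts.score | depts.id
10 | 40
90 | 8
90 | 1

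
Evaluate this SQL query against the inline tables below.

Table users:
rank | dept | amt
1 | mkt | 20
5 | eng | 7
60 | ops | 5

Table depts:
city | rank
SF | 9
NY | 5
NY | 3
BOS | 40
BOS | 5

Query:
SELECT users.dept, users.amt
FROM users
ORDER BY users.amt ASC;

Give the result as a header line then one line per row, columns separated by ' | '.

== RESULT ==
users.dept | users.amt
ops | 5
eng | 7
mkt | 20

Derivation:
After SELECT (3 rows):
users.dept | users.amt
mkt | 20
eng | 7
ops | 5
After ORDER BY (3 rows):
users.dept | users.amt
ops | 5
eng | 7
mkt | 20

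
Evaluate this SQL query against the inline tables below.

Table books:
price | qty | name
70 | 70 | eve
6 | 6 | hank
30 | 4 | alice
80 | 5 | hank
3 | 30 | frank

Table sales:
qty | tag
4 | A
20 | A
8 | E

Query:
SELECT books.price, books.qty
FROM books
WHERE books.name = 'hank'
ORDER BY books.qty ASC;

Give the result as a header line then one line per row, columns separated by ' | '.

== RESULT ==
books.price | books.qty
80 | 5
6 | 6

Derivation:
After WHERE (2 rows):
books.price | books.qty | books.name
6 | 6 | hank
80 | 5 | hank
After SELECT (2 rows):
books.price | books.qty
6 | 6
80 | 5
After ORDER BY (2 rows):
books.price | books.qty
80 | 5
6 | 6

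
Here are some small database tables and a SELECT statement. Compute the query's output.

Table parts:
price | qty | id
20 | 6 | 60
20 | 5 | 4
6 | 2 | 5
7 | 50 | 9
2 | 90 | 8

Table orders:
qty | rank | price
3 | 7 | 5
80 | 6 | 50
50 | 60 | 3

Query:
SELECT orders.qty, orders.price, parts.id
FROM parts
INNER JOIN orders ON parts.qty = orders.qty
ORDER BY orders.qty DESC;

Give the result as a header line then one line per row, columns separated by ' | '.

After JOIN orders (1 rows):
parts.price | parts.qty | parts.id | orders.qty | orders.rank | orders.price
7 | 50 | 9 | 50 | 60 | 3
After SELECT (1 rows):
orders.qty | orders.price | parts.id
50 | 3 | 9
After ORDER BY (1 rows):
orders.qty | orders.price | parts.id
50 | 3 | 9

== RESULT ==
orders.qty | orders.price | parts.id
50 | 3 | 9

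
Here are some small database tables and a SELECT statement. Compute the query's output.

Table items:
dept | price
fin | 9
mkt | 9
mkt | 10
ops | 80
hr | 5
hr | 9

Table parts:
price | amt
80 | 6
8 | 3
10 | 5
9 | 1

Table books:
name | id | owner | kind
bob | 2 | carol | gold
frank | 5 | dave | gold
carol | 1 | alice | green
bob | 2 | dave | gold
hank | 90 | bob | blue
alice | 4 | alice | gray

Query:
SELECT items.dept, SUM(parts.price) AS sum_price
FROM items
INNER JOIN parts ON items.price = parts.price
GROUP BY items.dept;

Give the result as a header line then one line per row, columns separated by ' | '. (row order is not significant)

== RESULT ==
items.dept | sum_price
fin | 9
mkt | 19
ops | 80
hr | 9

Derivation:
After JOIN parts (5 rows):
items.dept | items.price | parts.price | parts.amt
fin | 9 | 9 | 1
mkt | 9 | 9 | 1
mkt | 10 | 10 | 5
ops | 80 | 80 | 6
hr | 9 | 9 | 1
After GROUP BY (4 rows):
items.dept | sum_price
fin | 9
mkt | 19
ops | 80
hr | 9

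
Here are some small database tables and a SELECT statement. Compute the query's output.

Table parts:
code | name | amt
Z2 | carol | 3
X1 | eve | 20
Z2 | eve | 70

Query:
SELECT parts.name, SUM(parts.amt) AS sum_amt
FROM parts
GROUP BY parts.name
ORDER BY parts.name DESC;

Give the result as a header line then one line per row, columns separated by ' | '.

== RESULT ==
parts.name | sum_amt
eve | 90
carol | 3

Derivation:
After GROUP BY (2 rows):
parts.name | sum_amt
carol | 3
eve | 90
After ORDER BY (2 rows):
parts.name | sum_amt
eve | 90
carol | 3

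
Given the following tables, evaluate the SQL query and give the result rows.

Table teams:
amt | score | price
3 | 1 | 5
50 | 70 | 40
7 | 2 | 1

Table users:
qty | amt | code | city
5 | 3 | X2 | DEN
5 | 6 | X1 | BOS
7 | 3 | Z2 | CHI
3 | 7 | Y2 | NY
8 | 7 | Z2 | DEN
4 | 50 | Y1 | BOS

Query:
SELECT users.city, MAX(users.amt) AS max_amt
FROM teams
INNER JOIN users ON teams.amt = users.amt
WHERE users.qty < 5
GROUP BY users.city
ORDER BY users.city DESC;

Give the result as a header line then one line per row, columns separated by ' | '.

After JOIN users (5 rows):
teams.amt | teams.score | teams.price | users.qty | users.amt | users.code | users.city
3 | 1 | 5 | 5 | 3 | X2 | DEN
3 | 1 | 5 | 7 | 3 | Z2 | CHI
50 | 70 | 40 | 4 | 50 | Y1 | BOS
7 | 2 | 1 | 3 | 7 | Y2 | NY
7 | 2 | 1 | 8 | 7 | Z2 | DEN
After WHERE (2 rows):
teams.amt | teams.score | teams.price | users.qty | users.amt | users.code | users.city
50 | 70 | 40 | 4 | 50 | Y1 | BOS
7 | 2 | 1 | 3 | 7 | Y2 | NY
After GROUP BY (2 rows):
users.city | max_amt
BOS | 50
NY | 7
After ORDER BY (2 rows):
users.city | max_amt
NY | 7
BOS | 50

== RESULT ==
users.city | max_amt
NY | 7
BOS | 50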